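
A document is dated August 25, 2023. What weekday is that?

Friday

January 1, 2023 is a Sunday.
Jan 1, 2023 → Feb 1, 2023: 31 days (January has 31).
Feb 1, 2023 → Mar 1, 2023: 28 days (February has 28).
Mar 1, 2023 → Apr 1, 2023: 31 days (March has 31).
Apr 1, 2023 → May 1, 2023: 30 days (April has 30).
May 1, 2023 → Jun 1, 2023: 31 days (May has 31).
Jun 1, 2023 → Jul 1, 2023: 30 days (June has 30).
Jul 1, 2023 → Aug 1, 2023: 31 days (July has 31).
Aug 1, 2023 → Aug 25, 2023: 24 days.
Total: 236 days.
236 mod 7 = 5, so Sunday + 5 = Friday.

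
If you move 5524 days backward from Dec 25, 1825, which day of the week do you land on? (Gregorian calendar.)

Saturday

Dec 25, 1825 is a Sunday.
5524 mod 7 = 1, so 5524 days before a Sunday is Sunday − 1 = Saturday.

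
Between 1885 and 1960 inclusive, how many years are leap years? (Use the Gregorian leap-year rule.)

Multiples of 4 in [1885,1960]: 19.
Of those, multiples of 100: 1 (not leap unless ÷400).
Multiples of 400: 0.
Leap years = 19 − 1 + 0 = 18.

18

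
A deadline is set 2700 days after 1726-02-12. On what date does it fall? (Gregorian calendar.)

+365 (one year) → Feb 12, 1727 (2335 left).
+365 (one year) → Feb 12, 1728 (1970 left).
+366 (one year; includes Feb 29, 1728) → Feb 12, 1729 (1604 left).
+365 (one year) → Feb 12, 1730 (1239 left).
+365 (one year) → Feb 12, 1731 (874 left).
+365 (one year) → Feb 12, 1732 (509 left).
+366 (one year; includes Feb 29, 1732) → Feb 12, 1733 (143 left).
Feb has 28 days: +17 → Mar 1, 1733 (126 left).
Mar has 31 days: +31 → Apr 1, 1733 (95 left).
Apr has 30 days: +30 → May 1, 1733 (65 left).
May has 31 days: +31 → Jun 1, 1733 (34 left).
Jun has 30 days: +30 → Jul 1, 1733 (4 left).
+4 → Jul 5, 1733.

July 5, 1733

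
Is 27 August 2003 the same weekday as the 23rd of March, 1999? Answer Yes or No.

From Mar 23, 1999 to Aug 27, 2003 is 1618 days.
1618 mod 7 = 1, so they are different weekdays.
(Mar 23, 1999 is a Tuesday; Aug 27, 2003 is a Wednesday.)

No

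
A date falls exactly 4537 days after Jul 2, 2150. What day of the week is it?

Friday

Jul 2, 2150 is a Thursday.
4537 mod 7 = 1, so 4537 days after a Thursday is Thursday + 1 = Friday.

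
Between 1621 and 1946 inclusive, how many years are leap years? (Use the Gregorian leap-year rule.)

Multiples of 4 in [1621,1946]: 81.
Of those, multiples of 100: 3 (not leap unless ÷400).
Multiples of 400: 0.
Leap years = 81 − 3 + 0 = 78.

78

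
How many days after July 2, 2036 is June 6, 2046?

Jul 2, 2036 → Jul 2, 2037: 365 days.
Jul 2, 2037 → Jul 2, 2038: 365 days.
Jul 2, 2038 → Jul 2, 2039: 365 days.
Jul 2, 2039 → Jul 2, 2040: 366 days (Feb 29, 2040 is in that span).
Jul 2, 2040 → Jul 2, 2041: 365 days.
Jul 2, 2041 → Jul 2, 2042: 365 days.
Jul 2, 2042 → Jul 2, 2043: 365 days.
Jul 2, 2043 → Jul 2, 2044: 366 days (Feb 29, 2044 is in that span).
Jul 2, 2044 → Jul 2, 2045: 365 days.
Jul 2, 2045 → Aug 2, 2045: 31 days (July has 31).
Aug 2, 2045 → Sep 2, 2045: 31 days (August has 31).
Sep 2, 2045 → Oct 2, 2045: 30 days (September has 30).
Oct 2, 2045 → Nov 2, 2045: 31 days (October has 31).
Nov 2, 2045 → Dec 2, 2045: 30 days (November has 30).
Dec 2, 2045 → Jan 2, 2046: 31 days (December has 31).
Jan 2, 2046 → Feb 2, 2046: 31 days (January has 31).
Feb 2, 2046 → Mar 2, 2046: 28 days (February has 28).
Mar 2, 2046 → Apr 2, 2046: 31 days (March has 31).
Apr 2, 2046 → May 2, 2046: 30 days (April has 30).
May 2, 2046 → Jun 2, 2046: 31 days (May has 31).
Jun 2, 2046 → Jun 6, 2046: 4 days.
Total: 3626 days.

3626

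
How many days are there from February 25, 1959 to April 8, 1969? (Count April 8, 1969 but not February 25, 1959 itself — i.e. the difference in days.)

Feb 25, 1959 → Feb 25, 1960: 365 days.
Feb 25, 1960 → Feb 25, 1961: 366 days (Feb 29, 1960 is in that span).
Feb 25, 1961 → Feb 25, 1962: 365 days.
Feb 25, 1962 → Feb 25, 1963: 365 days.
Feb 25, 1963 → Feb 25, 1964: 365 days.
Feb 25, 1964 → Feb 25, 1965: 366 days (Feb 29, 1964 is in that span).
Feb 25, 1965 → Feb 25, 1966: 365 days.
Feb 25, 1966 → Feb 25, 1967: 365 days.
Feb 25, 1967 → Feb 25, 1968: 365 days.
Feb 25, 1968 → Feb 25, 1969: 366 days (Feb 29, 1968 is in that span).
Feb 25, 1969 → Mar 25, 1969: 28 days (February has 28).
Mar 25, 1969 → Apr 8, 1969: 14 days.
Total: 3695 days.

3695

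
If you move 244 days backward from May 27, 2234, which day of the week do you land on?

Wednesday

First find the weekday of May 27, 2234. Doomsday rule: the anchor day for the 2200s is Friday. For year 34: 34÷12 = 2 r 10, and 10÷4 = 2, so 2+10+2 = 14.
Friday + 14 ≡ Friday — that's 2234's doomsday.
In May the doomsday date is May 9.
May 27 is 18 days after May 9; 18 mod 7 = 4, so Friday + 4 = Tuesday.
244 mod 7 = 6, so 244 days before a Tuesday is Tuesday − 6 = Wednesday.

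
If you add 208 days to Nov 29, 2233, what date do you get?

June 25, 2234

Nov has 30 days: +2 → Dec 1, 2233 (206 left).
Dec has 31 days: +31 → Jan 1, 2234 (175 left).
Jan has 31 days: +31 → Feb 1, 2234 (144 left).
Feb has 28 days: +28 → Mar 1, 2234 (116 left).
Mar has 31 days: +31 → Apr 1, 2234 (85 left).
Apr has 30 days: +30 → May 1, 2234 (55 left).
May has 31 days: +31 → Jun 1, 2234 (24 left).
+24 → Jun 25, 2234.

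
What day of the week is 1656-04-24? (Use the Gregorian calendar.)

Doomsday rule: the anchor day for the 1600s is Tuesday. For year 56: 56÷12 = 4 r 8, and 8÷4 = 2, so 4+8+2 = 14.
Tuesday + 14 ≡ Tuesday — that's 1656's doomsday.
In April the doomsday date is Apr 4.
Apr 24 is 20 days after Apr 4; 20 mod 7 = 6, so Tuesday + 6 = Monday.

Monday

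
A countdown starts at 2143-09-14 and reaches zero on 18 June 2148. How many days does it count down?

1739

Sep 14, 2143 → Sep 14, 2144: 366 days (Feb 29, 2144 is in that span).
Sep 14, 2144 → Sep 14, 2145: 365 days.
Sep 14, 2145 → Sep 14, 2146: 365 days.
Sep 14, 2146 → Sep 14, 2147: 365 days.
Sep 14, 2147 → Oct 14, 2147: 30 days (September has 30).
Oct 14, 2147 → Nov 14, 2147: 31 days (October has 31).
Nov 14, 2147 → Dec 14, 2147: 30 days (November has 30).
Dec 14, 2147 → Jan 14, 2148: 31 days (December has 31).
Jan 14, 2148 → Feb 14, 2148: 31 days (January has 31).
Feb 14, 2148 → Mar 14, 2148: 29 days (February has 29).
Mar 14, 2148 → Apr 14, 2148: 31 days (March has 31).
Apr 14, 2148 → May 14, 2148: 30 days (April has 30).
May 14, 2148 → Jun 14, 2148: 31 days (May has 31).
Jun 14, 2148 → Jun 18, 2148: 4 days.
Total: 1739 days.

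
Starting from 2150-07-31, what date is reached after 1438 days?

+365 (one year) → Jul 31, 2151 (1073 left).
+366 (one year; includes Feb 29, 2152) → Jul 31, 2152 (707 left).
+365 (one year) → Jul 31, 2153 (342 left).
Jul has 31 days: +1 → Aug 1, 2153 (341 left).
Aug has 31 days: +31 → Sep 1, 2153 (310 left).
Sep has 30 days: +30 → Oct 1, 2153 (280 left).
Oct has 31 days: +31 → Nov 1, 2153 (249 left).
Nov has 30 days: +30 → Dec 1, 2153 (219 left).
Dec has 31 days: +31 → Jan 1, 2154 (188 left).
Jan has 31 days: +31 → Feb 1, 2154 (157 left).
Feb has 28 days: +28 → Mar 1, 2154 (129 left).
Mar has 31 days: +31 → Apr 1, 2154 (98 left).
Apr has 30 days: +30 → May 1, 2154 (68 left).
May has 31 days: +31 → Jun 1, 2154 (37 left).
Jun has 30 days: +30 → Jul 1, 2154 (7 left).
+7 → Jul 8, 2154.

July 8, 2154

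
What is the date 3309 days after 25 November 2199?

+365 (one year) → Nov 25, 2200 (2944 left).
+365 (one year) → Nov 25, 2201 (2579 left).
+365 (one year) → Nov 25, 2202 (2214 left).
+365 (one year) → Nov 25, 2203 (1849 left).
+366 (one year; includes Feb 29, 2204) → Nov 25, 2204 (1483 left).
+365 (one year) → Nov 25, 2205 (1118 left).
+365 (one year) → Nov 25, 2206 (753 left).
+365 (one year) → Nov 25, 2207 (388 left).
Nov has 30 days: +6 → Dec 1, 2207 (382 left).
Dec has 31 days: +31 → Jan 1, 2208 (351 left).
Jan has 31 days: +31 → Feb 1, 2208 (320 left).
Feb has 29 days: +29 → Mar 1, 2208 (291 left).
Mar has 31 days: +31 → Apr 1, 2208 (260 left).
Apr has 30 days: +30 → May 1, 2208 (230 left).
May has 31 days: +31 → Jun 1, 2208 (199 left).
Jun has 30 days: +30 → Jul 1, 2208 (169 left).
Jul has 31 days: +31 → Aug 1, 2208 (138 left).
Aug has 31 days: +31 → Sep 1, 2208 (107 left).
Sep has 30 days: +30 → Oct 1, 2208 (77 left).
Oct has 31 days: +31 → Nov 1, 2208 (46 left).
Nov has 30 days: +30 → Dec 1, 2208 (16 left).
+16 → Dec 17, 2208.

December 17, 2208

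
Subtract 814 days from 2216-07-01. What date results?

April 9, 2214

−366 (one year; includes Feb 29, 2216) → Jul 1, 2215 (448 left).
−365 (one year) → Jul 1, 2214 (83 left).
−1 → Jun 30, 2214 (end of Jun, 30 days; 82 left).
−30 → May 31, 2214 (end of May, 31 days; 52 left).
−31 → Apr 30, 2214 (end of Apr, 30 days; 21 left).
−21 → Apr 9, 2214.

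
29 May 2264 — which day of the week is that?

Doomsday rule: the anchor day for the 2200s is Friday. For year 64: 64÷12 = 5 r 4, and 4÷4 = 1, so 5+4+1 = 10.
Friday + 10 ≡ Monday — that's 2264's doomsday.
In May the doomsday date is May 9.
May 29 is 20 days after May 9; 20 mod 7 = 6, so Monday + 6 = Sunday.

Sunday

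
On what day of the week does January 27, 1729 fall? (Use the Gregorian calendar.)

Doomsday rule: the anchor day for the 1700s is Sunday. For year 29: 29÷12 = 2 r 5, and 5÷4 = 1, so 2+5+1 = 8.
Sunday + 8 ≡ Monday — that's 1729's doomsday.
In January the doomsday date is Jan 3 (1729 is not a leap year).
Jan 27 is 24 days after Jan 3; 24 mod 7 = 3, so Monday + 3 = Thursday.

Thursday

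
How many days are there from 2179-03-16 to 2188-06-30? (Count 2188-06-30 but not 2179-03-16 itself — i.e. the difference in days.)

3394

Mar 16, 2179 → Mar 16, 2180: 366 days (Feb 29, 2180 is in that span).
Mar 16, 2180 → Mar 16, 2181: 365 days.
Mar 16, 2181 → Mar 16, 2182: 365 days.
Mar 16, 2182 → Mar 16, 2183: 365 days.
Mar 16, 2183 → Mar 16, 2184: 366 days (Feb 29, 2184 is in that span).
Mar 16, 2184 → Mar 16, 2185: 365 days.
Mar 16, 2185 → Mar 16, 2186: 365 days.
Mar 16, 2186 → Mar 16, 2187: 365 days.
Mar 16, 2187 → Mar 16, 2188: 366 days (Feb 29, 2188 is in that span).
Mar 16, 2188 → Apr 16, 2188: 31 days (March has 31).
Apr 16, 2188 → May 16, 2188: 30 days (April has 30).
May 16, 2188 → Jun 16, 2188: 31 days (May has 31).
Jun 16, 2188 → Jun 30, 2188: 14 days.
Total: 3394 days.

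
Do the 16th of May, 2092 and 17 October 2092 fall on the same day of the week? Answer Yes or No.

From May 16, 2092 to Oct 17, 2092 is 154 days.
154 mod 7 = 0, so they are the same weekday.
(May 16, 2092 is a Friday; Oct 17, 2092 is a Friday.)

Yes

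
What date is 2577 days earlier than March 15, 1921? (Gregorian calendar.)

February 23, 1914

−365 (one year) → Mar 15, 1920 (2212 left).
−366 (one year; includes Feb 29, 1920) → Mar 15, 1919 (1846 left).
−365 (one year) → Mar 15, 1918 (1481 left).
−365 (one year) → Mar 15, 1917 (1116 left).
−365 (one year) → Mar 15, 1916 (751 left).
−366 (one year; includes Feb 29, 1916) → Mar 15, 1915 (385 left).
−15 → Feb 28, 1915 (end of Feb, 28 days; 370 left).
−28 → Jan 31, 1915 (end of Jan, 31 days; 342 left).
−31 → Dec 31, 1914 (end of Dec, 31 days; 311 left).
−31 → Nov 30, 1914 (end of Nov, 30 days; 280 left).
−30 → Oct 31, 1914 (end of Oct, 31 days; 250 left).
−31 → Sep 30, 1914 (end of Sep, 30 days; 219 left).
−30 → Aug 31, 1914 (end of Aug, 31 days; 189 left).
−31 → Jul 31, 1914 (end of Jul, 31 days; 158 left).
−31 → Jun 30, 1914 (end of Jun, 30 days; 127 left).
−30 → May 31, 1914 (end of May, 31 days; 97 left).
−31 → Apr 30, 1914 (end of Apr, 30 days; 66 left).
−30 → Mar 31, 1914 (end of Mar, 31 days; 36 left).
−31 → Feb 28, 1914 (end of Feb, 28 days; 5 left).
−5 → Feb 23, 1914.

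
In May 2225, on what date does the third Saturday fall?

May 1, 2225 is a Sunday.
The first Saturday is therefore May 7 (6 days later).
The third Saturday is 7 + 2×7 = May 21.

May 21, 2225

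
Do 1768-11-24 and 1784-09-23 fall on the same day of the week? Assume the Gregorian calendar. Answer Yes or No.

From Nov 24, 1768 to Sep 23, 1784 is 5782 days.
5782 mod 7 = 0, so they are the same weekday.
(Nov 24, 1768 is a Thursday; Sep 23, 1784 is a Thursday.)

Yes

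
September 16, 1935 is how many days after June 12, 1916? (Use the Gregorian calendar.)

Jun 12, 1916 → Jun 12, 1917: 365 days.
Jun 12, 1917 → Jun 12, 1918: 365 days.
Jun 12, 1918 → Jun 12, 1919: 365 days.
Jun 12, 1919 → Jun 12, 1920: 366 days (Feb 29, 1920 is in that span).
Jun 12, 1920 → Jun 12, 1921: 365 days.
Jun 12, 1921 → Jun 12, 1922: 365 days.
Jun 12, 1922 → Jun 12, 1923: 365 days.
Jun 12, 1923 → Jun 12, 1924: 366 days (Feb 29, 1924 is in that span).
Jun 12, 1924 → Jun 12, 1925: 365 days.
Jun 12, 1925 → Jun 12, 1926: 365 days.
Jun 12, 1926 → Jun 12, 1927: 365 days.
Jun 12, 1927 → Jun 12, 1928: 366 days (Feb 29, 1928 is in that span).
Jun 12, 1928 → Jun 12, 1929: 365 days.
Jun 12, 1929 → Jun 12, 1930: 365 days.
Jun 12, 1930 → Jun 12, 1931: 365 days.
Jun 12, 1931 → Jun 12, 1932: 366 days (Feb 29, 1932 is in that span).
Jun 12, 1932 → Jun 12, 1933: 365 days.
Jun 12, 1933 → Jun 12, 1934: 365 days.
Jun 12, 1934 → Jun 12, 1935: 365 days.
Jun 12, 1935 → Jul 12, 1935: 30 days (June has 30).
Jul 12, 1935 → Aug 12, 1935: 31 days (July has 31).
Aug 12, 1935 → Sep 12, 1935: 31 days (August has 31).
Sep 12, 1935 → Sep 16, 1935: 4 days.
Total: 7035 days.

7035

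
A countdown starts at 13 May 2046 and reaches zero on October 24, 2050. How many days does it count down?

May 13, 2046 → May 13, 2047: 365 days.
May 13, 2047 → May 13, 2048: 366 days (Feb 29, 2048 is in that span).
May 13, 2048 → May 13, 2049: 365 days.
May 13, 2049 → May 13, 2050: 365 days.
May 13, 2050 → Jun 13, 2050: 31 days (May has 31).
Jun 13, 2050 → Jul 13, 2050: 30 days (June has 30).
Jul 13, 2050 → Aug 13, 2050: 31 days (July has 31).
Aug 13, 2050 → Sep 13, 2050: 31 days (August has 31).
Sep 13, 2050 → Oct 13, 2050: 30 days (September has 30).
Oct 13, 2050 → Oct 24, 2050: 11 days.
Total: 1625 days.

1625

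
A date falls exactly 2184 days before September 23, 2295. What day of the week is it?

Monday

First find the weekday of Sep 23, 2295. Doomsday rule: the anchor day for the 2200s is Friday. For year 95: 95÷12 = 7 r 11, and 11÷4 = 2, so 7+11+2 = 20.
Friday + 20 ≡ Thursday — that's 2295's doomsday.
In September the doomsday date is Sep 5.
Sep 23 is 18 days after Sep 5; 18 mod 7 = 4, so Thursday + 4 = Monday.
2184 mod 7 = 0, so 2184 days before a Monday is Monday − 0 = Monday.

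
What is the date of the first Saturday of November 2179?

November 1, 2179 is a Monday.
The first Saturday is therefore November 6 (5 days later).

November 6, 2179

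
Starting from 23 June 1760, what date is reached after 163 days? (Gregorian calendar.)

Jun has 30 days: +8 → Jul 1, 1760 (155 left).
Jul has 31 days: +31 → Aug 1, 1760 (124 left).
Aug has 31 days: +31 → Sep 1, 1760 (93 left).
Sep has 30 days: +30 → Oct 1, 1760 (63 left).
Oct has 31 days: +31 → Nov 1, 1760 (32 left).
Nov has 30 days: +30 → Dec 1, 1760 (2 left).
+2 → Dec 3, 1760.

December 3, 1760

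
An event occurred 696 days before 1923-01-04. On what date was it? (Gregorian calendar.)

−365 (one year) → Jan 4, 1922 (331 left).
−4 → Dec 31, 1921 (end of Dec, 31 days; 327 left).
−31 → Nov 30, 1921 (end of Nov, 30 days; 296 left).
−30 → Oct 31, 1921 (end of Oct, 31 days; 266 left).
−31 → Sep 30, 1921 (end of Sep, 30 days; 235 left).
−30 → Aug 31, 1921 (end of Aug, 31 days; 205 left).
−31 → Jul 31, 1921 (end of Jul, 31 days; 174 left).
−31 → Jun 30, 1921 (end of Jun, 30 days; 143 left).
−30 → May 31, 1921 (end of May, 31 days; 113 left).
−31 → Apr 30, 1921 (end of Apr, 30 days; 82 left).
−30 → Mar 31, 1921 (end of Mar, 31 days; 52 left).
−31 → Feb 28, 1921 (end of Feb, 28 days; 21 left).
−21 → Feb 7, 1921.

February 7, 1921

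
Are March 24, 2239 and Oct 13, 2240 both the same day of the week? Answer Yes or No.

No

From Mar 24, 2239 to Oct 13, 2240 is 569 days.
569 mod 7 = 2, so they are different weekdays.
(Mar 24, 2239 is a Sunday; Oct 13, 2240 is a Tuesday.)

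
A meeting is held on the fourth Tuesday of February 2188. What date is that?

February 26, 2188

February 1, 2188 is a Friday.
The first Tuesday is therefore February 5 (4 days later).
The fourth Tuesday is 5 + 3×7 = February 26.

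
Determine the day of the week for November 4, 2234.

Tuesday

Doomsday rule: the anchor day for the 2200s is Friday. For year 34: 34÷12 = 2 r 10, and 10÷4 = 2, so 2+10+2 = 14.
Friday + 14 ≡ Friday — that's 2234's doomsday.
In November the doomsday date is Nov 7.
Nov 4 is 3 days before Nov 7; 3 mod 7 = 3, so Friday − 3 = Tuesday.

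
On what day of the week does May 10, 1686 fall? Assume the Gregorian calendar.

Friday

Doomsday rule: the anchor day for the 1600s is Tuesday. For year 86: 86÷12 = 7 r 2, and 2÷4 = 0, so 7+2+0 = 9.
Tuesday + 9 ≡ Thursday — that's 1686's doomsday.
In May the doomsday date is May 9.
May 10 is 1 day after May 9; 1 mod 7 = 1, so Thursday + 1 = Friday.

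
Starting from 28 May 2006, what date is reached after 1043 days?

April 5, 2009

+365 (one year) → May 28, 2007 (678 left).
+366 (one year; includes Feb 29, 2008) → May 28, 2008 (312 left).
May has 31 days: +4 → Jun 1, 2008 (308 left).
Jun has 30 days: +30 → Jul 1, 2008 (278 left).
Jul has 31 days: +31 → Aug 1, 2008 (247 left).
Aug has 31 days: +31 → Sep 1, 2008 (216 left).
Sep has 30 days: +30 → Oct 1, 2008 (186 left).
Oct has 31 days: +31 → Nov 1, 2008 (155 left).
Nov has 30 days: +30 → Dec 1, 2008 (125 left).
Dec has 31 days: +31 → Jan 1, 2009 (94 left).
Jan has 31 days: +31 → Feb 1, 2009 (63 left).
Feb has 28 days: +28 → Mar 1, 2009 (35 left).
Mar has 31 days: +31 → Apr 1, 2009 (4 left).
+4 → Apr 5, 2009.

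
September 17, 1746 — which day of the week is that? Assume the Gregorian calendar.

Saturday

Doomsday rule: the anchor day for the 1700s is Sunday. For year 46: 46÷12 = 3 r 10, and 10÷4 = 2, so 3+10+2 = 15.
Sunday + 15 ≡ Monday — that's 1746's doomsday.
In September the doomsday date is Sep 5.
Sep 17 is 12 days after Sep 5; 12 mod 7 = 5, so Monday + 5 = Saturday.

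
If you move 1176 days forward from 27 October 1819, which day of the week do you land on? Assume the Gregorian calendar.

Oct 27, 1819 is a Wednesday.
1176 mod 7 = 0, so 1176 days after a Wednesday is Wednesday + 0 = Wednesday.

Wednesday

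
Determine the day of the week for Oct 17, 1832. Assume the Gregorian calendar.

Wednesday

Doomsday rule: the anchor day for the 1800s is Friday. For year 32: 32÷12 = 2 r 8, and 8÷4 = 2, so 2+8+2 = 12.
Friday + 12 ≡ Wednesday — that's 1832's doomsday.
In October the doomsday date is Oct 10.
Oct 17 is 7 days after Oct 10; 7 mod 7 = 0, so Wednesday + 0 = Wednesday.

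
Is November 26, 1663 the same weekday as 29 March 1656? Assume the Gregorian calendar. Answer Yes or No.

From Mar 29, 1656 to Nov 26, 1663 is 2798 days.
2798 mod 7 = 5, so they are different weekdays.
(Mar 29, 1656 is a Wednesday; Nov 26, 1663 is a Monday.)

No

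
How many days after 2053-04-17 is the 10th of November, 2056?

1303

Apr 17, 2053 → Apr 17, 2054: 365 days.
Apr 17, 2054 → Apr 17, 2055: 365 days.
Apr 17, 2055 → Apr 17, 2056: 366 days (Feb 29, 2056 is in that span).
Apr 17, 2056 → May 17, 2056: 30 days (April has 30).
May 17, 2056 → Jun 17, 2056: 31 days (May has 31).
Jun 17, 2056 → Jul 17, 2056: 30 days (June has 30).
Jul 17, 2056 → Aug 17, 2056: 31 days (July has 31).
Aug 17, 2056 → Sep 17, 2056: 31 days (August has 31).
Sep 17, 2056 → Oct 17, 2056: 30 days (September has 30).
Oct 17, 2056 → Nov 10, 2056: 24 days.
Total: 1303 days.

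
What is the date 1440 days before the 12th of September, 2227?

October 3, 2223

−365 (one year) → Sep 12, 2226 (1075 left).
−365 (one year) → Sep 12, 2225 (710 left).
−365 (one year) → Sep 12, 2224 (345 left).
−12 → Aug 31, 2224 (end of Aug, 31 days; 333 left).
−31 → Jul 31, 2224 (end of Jul, 31 days; 302 left).
−31 → Jun 30, 2224 (end of Jun, 30 days; 271 left).
−30 → May 31, 2224 (end of May, 31 days; 241 left).
−31 → Apr 30, 2224 (end of Apr, 30 days; 210 left).
−30 → Mar 31, 2224 (end of Mar, 31 days; 180 left).
−31 → Feb 29, 2224 (end of Feb, 29 days; 149 left).
−29 → Jan 31, 2224 (end of Jan, 31 days; 120 left).
−31 → Dec 31, 2223 (end of Dec, 31 days; 89 left).
−31 → Nov 30, 2223 (end of Nov, 30 days; 58 left).
−30 → Oct 31, 2223 (end of Oct, 31 days; 28 left).
−28 → Oct 3, 2223.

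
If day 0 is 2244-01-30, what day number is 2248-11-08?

Jan 30, 2244 → Jan 30, 2245: 366 days (Feb 29, 2244 is in that span).
Jan 30, 2245 → Jan 30, 2246: 365 days.
Jan 30, 2246 → Jan 30, 2247: 365 days.
Jan 30, 2247 → Jan 30, 2248: 365 days.
Jan 30, 2248 → Feb 29, 2248: 30 days (January has 31).
Feb 29, 2248 → Mar 29, 2248: 29 days (February has 29).
Mar 29, 2248 → Apr 29, 2248: 31 days (March has 31).
Apr 29, 2248 → May 29, 2248: 30 days (April has 30).
May 29, 2248 → Jun 29, 2248: 31 days (May has 31).
Jun 29, 2248 → Jul 29, 2248: 30 days (June has 30).
Jul 29, 2248 → Aug 29, 2248: 31 days (July has 31).
Aug 29, 2248 → Sep 29, 2248: 31 days (August has 31).
Sep 29, 2248 → Oct 29, 2248: 30 days (September has 30).
Oct 29, 2248 → Nov 8, 2248: 10 days.
Total: 1744 days.

1744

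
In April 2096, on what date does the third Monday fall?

April 1, 2096 is a Sunday.
The first Monday is therefore April 2 (1 days later).
The third Monday is 2 + 2×7 = April 16.

April 16, 2096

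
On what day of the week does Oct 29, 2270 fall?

Saturday

Doomsday rule: the anchor day for the 2200s is Friday. For year 70: 70÷12 = 5 r 10, and 10÷4 = 2, so 5+10+2 = 17.
Friday + 17 ≡ Monday — that's 2270's doomsday.
In October the doomsday date is Oct 10.
Oct 29 is 19 days after Oct 10; 19 mod 7 = 5, so Monday + 5 = Saturday.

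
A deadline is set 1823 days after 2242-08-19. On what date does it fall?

August 16, 2247

+365 (one year) → Aug 19, 2243 (1458 left).
+366 (one year; includes Feb 29, 2244) → Aug 19, 2244 (1092 left).
+365 (one year) → Aug 19, 2245 (727 left).
+365 (one year) → Aug 19, 2246 (362 left).
Aug has 31 days: +13 → Sep 1, 2246 (349 left).
Sep has 30 days: +30 → Oct 1, 2246 (319 left).
Oct has 31 days: +31 → Nov 1, 2246 (288 left).
Nov has 30 days: +30 → Dec 1, 2246 (258 left).
Dec has 31 days: +31 → Jan 1, 2247 (227 left).
Jan has 31 days: +31 → Feb 1, 2247 (196 left).
Feb has 28 days: +28 → Mar 1, 2247 (168 left).
Mar has 31 days: +31 → Apr 1, 2247 (137 left).
Apr has 30 days: +30 → May 1, 2247 (107 left).
May has 31 days: +31 → Jun 1, 2247 (76 left).
Jun has 30 days: +30 → Jul 1, 2247 (46 left).
Jul has 31 days: +31 → Aug 1, 2247 (15 left).
+15 → Aug 16, 2247.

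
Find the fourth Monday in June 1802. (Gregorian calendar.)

June 28, 1802

June 1, 1802 is a Tuesday.
The first Monday is therefore June 7 (6 days later).
The fourth Monday is 7 + 3×7 = June 28.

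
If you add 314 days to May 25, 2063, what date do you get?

May has 31 days: +7 → Jun 1, 2063 (307 left).
Jun has 30 days: +30 → Jul 1, 2063 (277 left).
Jul has 31 days: +31 → Aug 1, 2063 (246 left).
Aug has 31 days: +31 → Sep 1, 2063 (215 left).
Sep has 30 days: +30 → Oct 1, 2063 (185 left).
Oct has 31 days: +31 → Nov 1, 2063 (154 left).
Nov has 30 days: +30 → Dec 1, 2063 (124 left).
Dec has 31 days: +31 → Jan 1, 2064 (93 left).
Jan has 31 days: +31 → Feb 1, 2064 (62 left).
Feb has 29 days: +29 → Mar 1, 2064 (33 left).
Mar has 31 days: +31 → Apr 1, 2064 (2 left).
+2 → Apr 3, 2064.

April 3, 2064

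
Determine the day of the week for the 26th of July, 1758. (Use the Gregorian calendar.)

Doomsday rule: the anchor day for the 1700s is Sunday. For year 58: 58÷12 = 4 r 10, and 10÷4 = 2, so 4+10+2 = 16.
Sunday + 16 ≡ Tuesday — that's 1758's doomsday.
In July the doomsday date is Jul 11.
Jul 26 is 15 days after Jul 11; 15 mod 7 = 1, so Tuesday + 1 = Wednesday.

Wednesday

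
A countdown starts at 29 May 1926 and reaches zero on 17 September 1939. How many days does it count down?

May 29, 1926 → May 29, 1927: 365 days.
May 29, 1927 → May 29, 1928: 366 days (Feb 29, 1928 is in that span).
May 29, 1928 → May 29, 1929: 365 days.
May 29, 1929 → May 29, 1930: 365 days.
May 29, 1930 → May 29, 1931: 365 days.
May 29, 1931 → May 29, 1932: 366 days (Feb 29, 1932 is in that span).
May 29, 1932 → May 29, 1933: 365 days.
May 29, 1933 → May 29, 1934: 365 days.
May 29, 1934 → May 29, 1935: 365 days.
May 29, 1935 → May 29, 1936: 366 days (Feb 29, 1936 is in that span).
May 29, 1936 → May 29, 1937: 365 days.
May 29, 1937 → May 29, 1938: 365 days.
May 29, 1938 → May 29, 1939: 365 days.
May 29, 1939 → Jun 29, 1939: 31 days (May has 31).
Jun 29, 1939 → Jul 29, 1939: 30 days (June has 30).
Jul 29, 1939 → Aug 29, 1939: 31 days (July has 31).
Aug 29, 1939 → Sep 17, 1939: 19 days.
Total: 4859 days.

4859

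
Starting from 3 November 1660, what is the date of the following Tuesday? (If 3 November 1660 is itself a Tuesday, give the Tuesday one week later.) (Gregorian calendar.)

November 9, 1660

Nov 3, 1660 is a Wednesday.
From Wednesday to the next Tuesday is 6 days.
Nov 3, 1660 + 6 = Nov 9, 1660.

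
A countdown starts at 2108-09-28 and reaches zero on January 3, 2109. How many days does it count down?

Sep 28, 2108 → Oct 28, 2108: 30 days (September has 30).
Oct 28, 2108 → Nov 28, 2108: 31 days (October has 31).
Nov 28, 2108 → Dec 28, 2108: 30 days (November has 30).
Dec 28, 2108 → Jan 3, 2109: 6 days.
Total: 97 days.

97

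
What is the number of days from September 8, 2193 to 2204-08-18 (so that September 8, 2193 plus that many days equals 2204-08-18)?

Sep 8, 2193 → Sep 8, 2194: 365 days.
Sep 8, 2194 → Sep 8, 2195: 365 days.
Sep 8, 2195 → Sep 8, 2196: 366 days (Feb 29, 2196 is in that span).
Sep 8, 2196 → Sep 8, 2197: 365 days.
Sep 8, 2197 → Sep 8, 2198: 365 days.
Sep 8, 2198 → Sep 8, 2199: 365 days.
Sep 8, 2199 → Sep 8, 2200: 365 days.
Sep 8, 2200 → Sep 8, 2201: 365 days.
Sep 8, 2201 → Sep 8, 2202: 365 days.
Sep 8, 2202 → Sep 8, 2203: 365 days.
Sep 8, 2203 → Oct 8, 2203: 30 days (September has 30).
Oct 8, 2203 → Nov 8, 2203: 31 days (October has 31).
Nov 8, 2203 → Dec 8, 2203: 30 days (November has 30).
Dec 8, 2203 → Jan 8, 2204: 31 days (December has 31).
Jan 8, 2204 → Feb 8, 2204: 31 days (January has 31).
Feb 8, 2204 → Mar 8, 2204: 29 days (February has 29).
Mar 8, 2204 → Apr 8, 2204: 31 days (March has 31).
Apr 8, 2204 → May 8, 2204: 30 days (April has 30).
May 8, 2204 → Jun 8, 2204: 31 days (May has 31).
Jun 8, 2204 → Jul 8, 2204: 30 days (June has 30).
Jul 8, 2204 → Aug 8, 2204: 31 days (July has 31).
Aug 8, 2204 → Aug 18, 2204: 10 days.
Total: 3996 days.

3996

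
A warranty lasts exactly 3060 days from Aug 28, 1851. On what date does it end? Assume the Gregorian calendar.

January 13, 1860

+366 (one year; includes Feb 29, 1852) → Aug 28, 1852 (2694 left).
+365 (one year) → Aug 28, 1853 (2329 left).
+365 (one year) → Aug 28, 1854 (1964 left).
+365 (one year) → Aug 28, 1855 (1599 left).
+366 (one year; includes Feb 29, 1856) → Aug 28, 1856 (1233 left).
+365 (one year) → Aug 28, 1857 (868 left).
+365 (one year) → Aug 28, 1858 (503 left).
+365 (one year) → Aug 28, 1859 (138 left).
Aug has 31 days: +4 → Sep 1, 1859 (134 left).
Sep has 30 days: +30 → Oct 1, 1859 (104 left).
Oct has 31 days: +31 → Nov 1, 1859 (73 left).
Nov has 30 days: +30 → Dec 1, 1859 (43 left).
Dec has 31 days: +31 → Jan 1, 1860 (12 left).
+12 → Jan 13, 1860.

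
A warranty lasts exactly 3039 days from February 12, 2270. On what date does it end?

+365 (one year) → Feb 12, 2271 (2674 left).
+365 (one year) → Feb 12, 2272 (2309 left).
+366 (one year; includes Feb 29, 2272) → Feb 12, 2273 (1943 left).
+365 (one year) → Feb 12, 2274 (1578 left).
+365 (one year) → Feb 12, 2275 (1213 left).
+365 (one year) → Feb 12, 2276 (848 left).
+366 (one year; includes Feb 29, 2276) → Feb 12, 2277 (482 left).
+365 (one year) → Feb 12, 2278 (117 left).
Feb has 28 days: +17 → Mar 1, 2278 (100 left).
Mar has 31 days: +31 → Apr 1, 2278 (69 left).
Apr has 30 days: +30 → May 1, 2278 (39 left).
May has 31 days: +31 → Jun 1, 2278 (8 left).
+8 → Jun 9, 2278.

June 9, 2278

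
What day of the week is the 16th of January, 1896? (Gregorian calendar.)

Thursday

Doomsday rule: the anchor day for the 1800s is Friday. For year 96: 96÷12 = 8 r 0, and 0÷4 = 0, so 8+0+0 = 8.
Friday + 8 ≡ Saturday — that's 1896's doomsday.
In January the doomsday date is Jan 4 (1896 is a leap year (divisible by 4)).
Jan 16 is 12 days after Jan 4; 12 mod 7 = 5, so Saturday + 5 = Thursday.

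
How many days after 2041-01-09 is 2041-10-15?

Jan 9, 2041 → Feb 9, 2041: 31 days (January has 31).
Feb 9, 2041 → Mar 9, 2041: 28 days (February has 28).
Mar 9, 2041 → Apr 9, 2041: 31 days (March has 31).
Apr 9, 2041 → May 9, 2041: 30 days (April has 30).
May 9, 2041 → Jun 9, 2041: 31 days (May has 31).
Jun 9, 2041 → Jul 9, 2041: 30 days (June has 30).
Jul 9, 2041 → Aug 9, 2041: 31 days (July has 31).
Aug 9, 2041 → Sep 9, 2041: 31 days (August has 31).
Sep 9, 2041 → Oct 9, 2041: 30 days (September has 30).
Oct 9, 2041 → Oct 15, 2041: 6 days.
Total: 279 days.

279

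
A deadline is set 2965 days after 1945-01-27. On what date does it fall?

March 11, 1953

+365 (one year) → Jan 27, 1946 (2600 left).
+365 (one year) → Jan 27, 1947 (2235 left).
+365 (one year) → Jan 27, 1948 (1870 left).
+366 (one year; includes Feb 29, 1948) → Jan 27, 1949 (1504 left).
+365 (one year) → Jan 27, 1950 (1139 left).
+365 (one year) → Jan 27, 1951 (774 left).
+365 (one year) → Jan 27, 1952 (409 left).
+366 (one year; includes Feb 29, 1952) → Jan 27, 1953 (43 left).
Jan has 31 days: +5 → Feb 1, 1953 (38 left).
Feb has 28 days: +28 → Mar 1, 1953 (10 left).
+10 → Mar 11, 1953.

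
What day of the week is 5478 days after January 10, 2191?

Friday

Jan 10, 2191 is a Monday.
5478 mod 7 = 4, so 5478 days after a Monday is Monday + 4 = Friday.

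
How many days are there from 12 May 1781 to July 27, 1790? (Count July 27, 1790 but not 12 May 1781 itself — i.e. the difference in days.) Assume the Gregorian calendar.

3363

May 12, 1781 → May 12, 1782: 365 days.
May 12, 1782 → May 12, 1783: 365 days.
May 12, 1783 → May 12, 1784: 366 days (Feb 29, 1784 is in that span).
May 12, 1784 → May 12, 1785: 365 days.
May 12, 1785 → May 12, 1786: 365 days.
May 12, 1786 → May 12, 1787: 365 days.
May 12, 1787 → May 12, 1788: 366 days (Feb 29, 1788 is in that span).
May 12, 1788 → May 12, 1789: 365 days.
May 12, 1789 → May 12, 1790: 365 days.
May 12, 1790 → Jun 12, 1790: 31 days (May has 31).
Jun 12, 1790 → Jul 12, 1790: 30 days (June has 30).
Jul 12, 1790 → Jul 27, 1790: 15 days.
Total: 3363 days.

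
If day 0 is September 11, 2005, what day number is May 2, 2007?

Sep 11, 2005 → Sep 11, 2006: 365 days.
Sep 11, 2006 → Oct 11, 2006: 30 days (September has 30).
Oct 11, 2006 → Nov 11, 2006: 31 days (October has 31).
Nov 11, 2006 → Dec 11, 2006: 30 days (November has 30).
Dec 11, 2006 → Jan 11, 2007: 31 days (December has 31).
Jan 11, 2007 → Feb 11, 2007: 31 days (January has 31).
Feb 11, 2007 → Mar 11, 2007: 28 days (February has 28).
Mar 11, 2007 → Apr 11, 2007: 31 days (March has 31).
Apr 11, 2007 → May 2, 2007: 21 days.
Total: 598 days.

598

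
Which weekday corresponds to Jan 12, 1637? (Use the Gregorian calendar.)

Doomsday rule: the anchor day for the 1600s is Tuesday. For year 37: 37÷12 = 3 r 1, and 1÷4 = 0, so 3+1+0 = 4.
Tuesday + 4 ≡ Saturday — that's 1637's doomsday.
In January the doomsday date is Jan 3 (1637 is not a leap year).
Jan 12 is 9 days after Jan 3; 9 mod 7 = 2, so Saturday + 2 = Monday.

Monday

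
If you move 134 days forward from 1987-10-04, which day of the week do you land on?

Monday

First find the weekday of Oct 4, 1987. Doomsday rule: the anchor day for the 1900s is Wednesday. For year 87: 87÷12 = 7 r 3, and 3÷4 = 0, so 7+3+0 = 10.
Wednesday + 10 ≡ Saturday — that's 1987's doomsday.
In October the doomsday date is Oct 10.
Oct 4 is 6 days before Oct 10; 6 mod 7 = 6, so Saturday − 6 = Sunday.
134 mod 7 = 1, so 134 days after a Sunday is Sunday + 1 = Monday.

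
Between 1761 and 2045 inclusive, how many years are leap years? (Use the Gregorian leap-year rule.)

69

Multiples of 4 in [1761,2045]: 71.
Of those, multiples of 100: 3 (not leap unless ÷400).
Multiples of 400: 1.
Leap years = 71 − 3 + 1 = 69.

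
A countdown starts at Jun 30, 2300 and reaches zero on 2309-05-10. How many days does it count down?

3236

Jun 30, 2300 → Jun 30, 2301: 365 days.
Jun 30, 2301 → Jun 30, 2302: 365 days.
Jun 30, 2302 → Jun 30, 2303: 365 days.
Jun 30, 2303 → Jun 30, 2304: 366 days (Feb 29, 2304 is in that span).
Jun 30, 2304 → Jun 30, 2305: 365 days.
Jun 30, 2305 → Jun 30, 2306: 365 days.
Jun 30, 2306 → Jun 30, 2307: 365 days.
Jun 30, 2307 → Jun 30, 2308: 366 days (Feb 29, 2308 is in that span).
Jun 30, 2308 → Jul 30, 2308: 30 days (June has 30).
Jul 30, 2308 → Aug 30, 2308: 31 days (July has 31).
Aug 30, 2308 → Sep 30, 2308: 31 days (August has 31).
Sep 30, 2308 → Oct 30, 2308: 30 days (September has 30).
Oct 30, 2308 → Nov 30, 2308: 31 days (October has 31).
Nov 30, 2308 → Dec 30, 2308: 30 days (November has 30).
Dec 30, 2308 → Jan 30, 2309: 31 days (December has 31).
Jan 30, 2309 → Feb 28, 2309: 29 days (January has 31).
Feb 28, 2309 → Mar 28, 2309: 28 days (February has 28).
Mar 28, 2309 → Apr 28, 2309: 31 days (March has 31).
Apr 28, 2309 → May 10, 2309: 12 days.
Total: 3236 days.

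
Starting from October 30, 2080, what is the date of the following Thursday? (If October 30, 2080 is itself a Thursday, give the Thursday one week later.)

October 31, 2080

Oct 30, 2080 is a Wednesday.
From Wednesday to the next Thursday is 1 day.
Oct 30, 2080 + 1 = Oct 31, 2080.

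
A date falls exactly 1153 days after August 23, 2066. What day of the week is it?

Saturday

First find the weekday of Aug 23, 2066. Doomsday rule: the anchor day for the 2000s is Tuesday. For year 66: 66÷12 = 5 r 6, and 6÷4 = 1, so 5+6+1 = 12.
Tuesday + 12 ≡ Sunday — that's 2066's doomsday.
In August the doomsday date is Aug 8.
Aug 23 is 15 days after Aug 8; 15 mod 7 = 1, so Sunday + 1 = Monday.
1153 mod 7 = 5, so 1153 days after a Monday is Monday + 5 = Saturday.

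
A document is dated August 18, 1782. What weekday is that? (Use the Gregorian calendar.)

Doomsday rule: the anchor day for the 1700s is Sunday. For year 82: 82÷12 = 6 r 10, and 10÷4 = 2, so 6+10+2 = 18.
Sunday + 18 ≡ Thursday — that's 1782's doomsday.
In August the doomsday date is Aug 8.
Aug 18 is 10 days after Aug 8; 10 mod 7 = 3, so Thursday + 3 = Sunday.

Sunday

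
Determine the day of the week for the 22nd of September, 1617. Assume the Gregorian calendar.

Doomsday rule: the anchor day for the 1600s is Tuesday. For year 17: 17÷12 = 1 r 5, and 5÷4 = 1, so 1+5+1 = 7.
Tuesday + 7 ≡ Tuesday — that's 1617's doomsday.
In September the doomsday date is Sep 5.
Sep 22 is 17 days after Sep 5; 17 mod 7 = 3, so Tuesday + 3 = Friday.

Friday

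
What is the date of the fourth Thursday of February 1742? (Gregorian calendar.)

February 1, 1742 is a Thursday.
The first Thursday is therefore February 1 (same day).
The fourth Thursday is 1 + 3×7 = February 22.

February 22, 1742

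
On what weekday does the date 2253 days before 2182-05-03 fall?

Saturday

May 3, 2182 is a Friday.
2253 mod 7 = 6, so 2253 days before a Friday is Friday − 6 = Saturday.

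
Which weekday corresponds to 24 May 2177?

Saturday

Doomsday rule: the anchor day for the 2100s is Sunday. For year 77: 77÷12 = 6 r 5, and 5÷4 = 1, so 6+5+1 = 12.
Sunday + 12 ≡ Friday — that's 2177's doomsday.
In May the doomsday date is May 9.
May 24 is 15 days after May 9; 15 mod 7 = 1, so Friday + 1 = Saturday.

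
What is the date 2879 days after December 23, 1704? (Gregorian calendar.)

+365 (one year) → Dec 23, 1705 (2514 left).
+365 (one year) → Dec 23, 1706 (2149 left).
+365 (one year) → Dec 23, 1707 (1784 left).
+366 (one year; includes Feb 29, 1708) → Dec 23, 1708 (1418 left).
+365 (one year) → Dec 23, 1709 (1053 left).
+365 (one year) → Dec 23, 1710 (688 left).
+365 (one year) → Dec 23, 1711 (323 left).
Dec has 31 days: +9 → Jan 1, 1712 (314 left).
Jan has 31 days: +31 → Feb 1, 1712 (283 left).
Feb has 29 days: +29 → Mar 1, 1712 (254 left).
Mar has 31 days: +31 → Apr 1, 1712 (223 left).
Apr has 30 days: +30 → May 1, 1712 (193 left).
May has 31 days: +31 → Jun 1, 1712 (162 left).
Jun has 30 days: +30 → Jul 1, 1712 (132 left).
Jul has 31 days: +31 → Aug 1, 1712 (101 left).
Aug has 31 days: +31 → Sep 1, 1712 (70 left).
Sep has 30 days: +30 → Oct 1, 1712 (40 left).
Oct has 31 days: +31 → Nov 1, 1712 (9 left).
+9 → Nov 10, 1712.

November 10, 1712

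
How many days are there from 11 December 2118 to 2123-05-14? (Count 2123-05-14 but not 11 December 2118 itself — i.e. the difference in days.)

1615

Dec 11, 2118 → Dec 11, 2119: 365 days.
Dec 11, 2119 → Dec 11, 2120: 366 days (Feb 29, 2120 is in that span).
Dec 11, 2120 → Dec 11, 2121: 365 days.
Dec 11, 2121 → Dec 11, 2122: 365 days.
Dec 11, 2122 → Jan 11, 2123: 31 days (December has 31).
Jan 11, 2123 → Feb 11, 2123: 31 days (January has 31).
Feb 11, 2123 → Mar 11, 2123: 28 days (February has 28).
Mar 11, 2123 → Apr 11, 2123: 31 days (March has 31).
Apr 11, 2123 → May 11, 2123: 30 days (April has 30).
May 11, 2123 → May 14, 2123: 3 days.
Total: 1615 days.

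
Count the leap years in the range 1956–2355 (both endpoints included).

97

Multiples of 4 in [1956,2355]: 100.
Of those, multiples of 100: 4 (not leap unless ÷400).
Multiples of 400: 1.
Leap years = 100 − 4 + 1 = 97.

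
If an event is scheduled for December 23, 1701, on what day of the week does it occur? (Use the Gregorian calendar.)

Doomsday rule: the anchor day for the 1700s is Sunday. For year 01: 1÷12 = 0 r 1, and 1÷4 = 0, so 0+1+0 = 1.
Sunday + 1 ≡ Monday — that's 1701's doomsday.
In December the doomsday date is Dec 12.
Dec 23 is 11 days after Dec 12; 11 mod 7 = 4, so Monday + 4 = Friday.

Friday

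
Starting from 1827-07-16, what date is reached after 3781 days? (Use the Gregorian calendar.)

+366 (one year; includes Feb 29, 1828) → Jul 16, 1828 (3415 left).
+365 (one year) → Jul 16, 1829 (3050 left).
+365 (one year) → Jul 16, 1830 (2685 left).
+365 (one year) → Jul 16, 1831 (2320 left).
+366 (one year; includes Feb 29, 1832) → Jul 16, 1832 (1954 left).
+365 (one year) → Jul 16, 1833 (1589 left).
+365 (one year) → Jul 16, 1834 (1224 left).
+365 (one year) → Jul 16, 1835 (859 left).
+366 (one year; includes Feb 29, 1836) → Jul 16, 1836 (493 left).
+365 (one year) → Jul 16, 1837 (128 left).
Jul has 31 days: +16 → Aug 1, 1837 (112 left).
Aug has 31 days: +31 → Sep 1, 1837 (81 left).
Sep has 30 days: +30 → Oct 1, 1837 (51 left).
Oct has 31 days: +31 → Nov 1, 1837 (20 left).
+20 → Nov 21, 1837.

November 21, 1837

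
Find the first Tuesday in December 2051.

December 1, 2051 is a Friday.
The first Tuesday is therefore December 5 (4 days later).

December 5, 2051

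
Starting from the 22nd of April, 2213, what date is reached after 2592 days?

May 27, 2220

+365 (one year) → Apr 22, 2214 (2227 left).
+365 (one year) → Apr 22, 2215 (1862 left).
+366 (one year; includes Feb 29, 2216) → Apr 22, 2216 (1496 left).
+365 (one year) → Apr 22, 2217 (1131 left).
+365 (one year) → Apr 22, 2218 (766 left).
+365 (one year) → Apr 22, 2219 (401 left).
+366 (one year; includes Feb 29, 2220) → Apr 22, 2220 (35 left).
Apr has 30 days: +9 → May 1, 2220 (26 left).
+26 → May 27, 2220.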